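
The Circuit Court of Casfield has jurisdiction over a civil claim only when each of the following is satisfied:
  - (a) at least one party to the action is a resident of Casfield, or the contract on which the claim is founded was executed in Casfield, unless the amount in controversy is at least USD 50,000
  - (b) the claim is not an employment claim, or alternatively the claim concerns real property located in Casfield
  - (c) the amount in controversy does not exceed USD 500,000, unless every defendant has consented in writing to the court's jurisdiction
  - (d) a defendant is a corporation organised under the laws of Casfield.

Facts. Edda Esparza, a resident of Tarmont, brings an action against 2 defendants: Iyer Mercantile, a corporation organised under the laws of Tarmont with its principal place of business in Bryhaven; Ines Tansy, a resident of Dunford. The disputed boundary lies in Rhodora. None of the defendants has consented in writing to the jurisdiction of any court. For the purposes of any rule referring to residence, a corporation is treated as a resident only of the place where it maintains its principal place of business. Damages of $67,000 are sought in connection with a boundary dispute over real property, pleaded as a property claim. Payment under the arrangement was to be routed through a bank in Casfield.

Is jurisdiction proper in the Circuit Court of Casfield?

The Circuit Court of Casfield:
  (a) No party resides in Casfield; no contract (and hence no place of execution) is alleged — no alternative holds. The proviso rescues it, though: the amount in controversy is 67,000 dollars, which meets the $50,000 floor. Satisfied.
  (b) The claim is a property claim, not an employment claim, so this disjunct is met. Satisfied.
  (c) The amount in controversy is USD 67,000, within the 500,000 dollars ceiling. Condition met.
  (d) The corporate defendant(s) are organised in Tarmont, not Casfield. Condition not met.
  → No jurisdiction.

No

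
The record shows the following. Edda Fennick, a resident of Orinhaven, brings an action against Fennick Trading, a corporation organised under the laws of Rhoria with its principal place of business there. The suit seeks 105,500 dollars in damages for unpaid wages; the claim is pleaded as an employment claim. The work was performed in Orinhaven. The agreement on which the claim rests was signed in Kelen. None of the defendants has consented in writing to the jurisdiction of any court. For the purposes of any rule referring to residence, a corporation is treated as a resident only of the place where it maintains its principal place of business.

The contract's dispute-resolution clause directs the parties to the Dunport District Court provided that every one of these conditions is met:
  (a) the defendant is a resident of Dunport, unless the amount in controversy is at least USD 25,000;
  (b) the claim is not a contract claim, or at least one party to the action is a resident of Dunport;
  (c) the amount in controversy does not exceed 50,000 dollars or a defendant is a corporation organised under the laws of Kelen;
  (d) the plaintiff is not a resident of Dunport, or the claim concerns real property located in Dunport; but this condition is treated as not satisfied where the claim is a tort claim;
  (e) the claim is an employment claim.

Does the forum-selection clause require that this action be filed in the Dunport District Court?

The Dunport District Court:
  (a) The defendant resides in Rhoria, not Dunport. But the amount in controversy is 105,500 dollars, which meets the 25,000 dollars floor, and the 'unless' clause therefore excuses the requirement. Met.
  (b) The claim is an employment claim, not a contract claim, so one alternative holds. Satisfied.
  (c) The amount in controversy is USD 105,500, above the USD 50,000 ceiling; the corporate defendant(s) are organised in Rhoria, not Kelen — every alternative fails. Not satisfied.
  (d) The plaintiff resides in Orinhaven, which is not Dunport, so one alternative holds. And the carve-out is inapplicable — the claim is an employment claim, not a tort claim. Met.
  (e) The claim is an employment claim. Satisfied.
  → The clause does not apply.

No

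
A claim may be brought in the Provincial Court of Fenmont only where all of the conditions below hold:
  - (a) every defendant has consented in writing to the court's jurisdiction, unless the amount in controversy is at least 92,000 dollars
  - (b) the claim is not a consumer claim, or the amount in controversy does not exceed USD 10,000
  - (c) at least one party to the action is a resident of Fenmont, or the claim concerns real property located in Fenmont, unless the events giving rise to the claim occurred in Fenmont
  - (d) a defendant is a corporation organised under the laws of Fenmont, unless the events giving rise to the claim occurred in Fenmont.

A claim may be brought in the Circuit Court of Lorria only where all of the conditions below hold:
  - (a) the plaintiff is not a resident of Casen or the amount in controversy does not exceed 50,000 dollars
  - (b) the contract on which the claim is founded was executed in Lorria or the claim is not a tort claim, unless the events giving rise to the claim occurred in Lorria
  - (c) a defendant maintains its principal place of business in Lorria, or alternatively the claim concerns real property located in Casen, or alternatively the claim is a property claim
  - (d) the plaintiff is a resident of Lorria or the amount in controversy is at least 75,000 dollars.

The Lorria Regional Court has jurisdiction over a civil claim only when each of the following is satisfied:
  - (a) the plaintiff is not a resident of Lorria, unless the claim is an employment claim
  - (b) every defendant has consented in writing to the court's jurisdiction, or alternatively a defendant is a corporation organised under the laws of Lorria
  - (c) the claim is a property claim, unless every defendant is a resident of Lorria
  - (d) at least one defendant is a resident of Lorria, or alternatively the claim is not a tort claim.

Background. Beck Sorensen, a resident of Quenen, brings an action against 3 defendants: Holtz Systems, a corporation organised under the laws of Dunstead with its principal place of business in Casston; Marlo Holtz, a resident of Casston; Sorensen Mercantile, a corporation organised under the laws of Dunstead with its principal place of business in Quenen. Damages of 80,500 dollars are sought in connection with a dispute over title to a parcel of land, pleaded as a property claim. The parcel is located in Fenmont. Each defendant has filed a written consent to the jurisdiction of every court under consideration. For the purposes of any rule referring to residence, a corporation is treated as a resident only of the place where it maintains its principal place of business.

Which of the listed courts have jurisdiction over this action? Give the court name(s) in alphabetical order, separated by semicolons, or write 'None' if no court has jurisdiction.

the Circuit Court of Lorria; the Lorria Regional Court; the Provincial Court of Fenmont

The Provincial Court of Fenmont:
  (a) Every defendant has filed written consent. Met.
  (b) The claim is a property claim, not a consumer claim, so this disjunct is met. Met.
  (c) The property lies in Fenmont — that alternative is enough. Met.
  (d) The corporate defendant(s) are organised in Dunstead, not Fenmont. The proviso rescues it, though: the operative events occurred in Fenmont. Met.
  → The court has jurisdiction.
The Circuit Court of Lorria:
  (a) The plaintiff resides in Quenen, which is not Casen — that alternative is enough. Condition met.
  (b) The claim is a property claim, not a tort claim, which satisfies one of the alternatives. Condition met.
  (c) The claim is a property claim, so one alternative holds. Satisfied.
  (d) The amount in controversy is USD 80,500, which meets the 75,000 dollars floor, so one alternative holds. Condition met.
  → Jurisdiction lies.
The Lorria Regional Court:
  (a) The plaintiff resides in Quenen, which is not Lorria. Satisfied.
  (b) Every defendant has filed written consent, so one alternative holds. Satisfied.
  (c) The claim is a property claim. Met.
  (d) The claim is a property claim, not a tort claim, so one alternative holds. Met.
  → Jurisdiction lies.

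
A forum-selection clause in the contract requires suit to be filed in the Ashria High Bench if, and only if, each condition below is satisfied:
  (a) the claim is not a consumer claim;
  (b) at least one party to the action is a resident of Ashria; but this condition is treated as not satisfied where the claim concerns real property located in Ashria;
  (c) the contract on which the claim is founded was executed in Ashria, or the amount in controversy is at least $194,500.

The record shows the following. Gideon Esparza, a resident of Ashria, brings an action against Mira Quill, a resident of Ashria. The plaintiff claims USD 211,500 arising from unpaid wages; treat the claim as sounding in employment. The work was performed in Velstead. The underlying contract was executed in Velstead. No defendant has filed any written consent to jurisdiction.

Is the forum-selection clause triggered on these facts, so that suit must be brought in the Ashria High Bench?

The Ashria High Bench:
  (a) The claim is an employment claim, not a consumer claim. Met.
  (b) Gideon Esparza resides in Ashria. The carve-out does not apply: the claim does not concern real property. Met.
  (c) The amount in controversy is 211,500 dollars, which meets the $194,500 floor, which satisfies one of the alternatives. Met.
  → Forum clause is triggered.

Yes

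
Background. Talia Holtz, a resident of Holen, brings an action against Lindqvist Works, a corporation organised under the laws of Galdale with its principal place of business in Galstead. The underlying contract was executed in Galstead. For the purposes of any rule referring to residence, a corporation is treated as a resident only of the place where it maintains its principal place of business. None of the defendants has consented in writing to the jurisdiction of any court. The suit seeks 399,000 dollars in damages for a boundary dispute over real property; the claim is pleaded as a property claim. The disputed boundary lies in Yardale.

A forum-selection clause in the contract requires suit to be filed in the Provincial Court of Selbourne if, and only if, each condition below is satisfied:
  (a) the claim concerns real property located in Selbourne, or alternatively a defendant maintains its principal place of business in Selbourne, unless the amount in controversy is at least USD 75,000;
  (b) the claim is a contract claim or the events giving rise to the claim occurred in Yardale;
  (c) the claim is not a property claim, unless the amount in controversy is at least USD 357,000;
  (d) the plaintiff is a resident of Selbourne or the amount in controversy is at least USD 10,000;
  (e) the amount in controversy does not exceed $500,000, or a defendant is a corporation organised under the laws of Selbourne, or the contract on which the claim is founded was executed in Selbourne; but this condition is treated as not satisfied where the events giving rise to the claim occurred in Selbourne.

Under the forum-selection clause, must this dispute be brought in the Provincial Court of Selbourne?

Yes

The Provincial Court of Selbourne:
  (a) The property lies in Yardale, not Selbourne; the corporate defendant(s) have their principal place of business in Galstead, not Selbourne — none of the alternatives is met. The proviso rescues it, though: the amount in controversy is 399,000 dollars, which meets the 75,000 dollars floor. Met.
  (b) The operative events occurred in Yardale, so this disjunct is met. Satisfied.
  (c) The claim is a property claim. The proviso rescues it, though: the amount in controversy is $399,000, which meets the $357,000 floor. Met.
  (d) The amount in controversy is $399,000, which meets the USD 10,000 floor, so this disjunct is met. Met.
  (e) The amount in controversy is $399,000, within the USD 500,000 ceiling — that alternative is enough. And the carve-out is inapplicable — the operative events occurred in Yardale, not Selbourne. Condition met.
  → Forum clause is triggered.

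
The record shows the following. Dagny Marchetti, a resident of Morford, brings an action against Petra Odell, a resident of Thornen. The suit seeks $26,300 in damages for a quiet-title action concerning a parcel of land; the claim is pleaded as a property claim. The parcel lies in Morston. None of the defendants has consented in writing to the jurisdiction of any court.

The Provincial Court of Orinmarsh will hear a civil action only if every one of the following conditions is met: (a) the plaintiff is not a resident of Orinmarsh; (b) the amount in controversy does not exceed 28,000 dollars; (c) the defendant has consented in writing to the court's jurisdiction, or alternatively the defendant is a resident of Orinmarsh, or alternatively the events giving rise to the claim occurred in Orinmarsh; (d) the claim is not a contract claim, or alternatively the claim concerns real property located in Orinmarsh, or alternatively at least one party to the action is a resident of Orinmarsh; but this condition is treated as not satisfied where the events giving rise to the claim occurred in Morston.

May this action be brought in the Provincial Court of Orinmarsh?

The Provincial Court of Orinmarsh:
  (a) The plaintiff resides in Morford, which is not Orinmarsh. Condition met.
  (b) The amount in controversy is USD 26,300, within the USD 28,000 ceiling. Condition met.
  (c) No such written consent has been filed; the defendant resides in Thornen, not Orinmarsh; the operative events occurred in Morston, not Orinmarsh — every alternative fails. Fails.
  (d) The claim is a property claim, not a contract claim, which satisfies one of the alternatives. But the carve-out bites: the operative events occurred in Morston. Fails.
  → At least one condition fails; no jurisdiction.

No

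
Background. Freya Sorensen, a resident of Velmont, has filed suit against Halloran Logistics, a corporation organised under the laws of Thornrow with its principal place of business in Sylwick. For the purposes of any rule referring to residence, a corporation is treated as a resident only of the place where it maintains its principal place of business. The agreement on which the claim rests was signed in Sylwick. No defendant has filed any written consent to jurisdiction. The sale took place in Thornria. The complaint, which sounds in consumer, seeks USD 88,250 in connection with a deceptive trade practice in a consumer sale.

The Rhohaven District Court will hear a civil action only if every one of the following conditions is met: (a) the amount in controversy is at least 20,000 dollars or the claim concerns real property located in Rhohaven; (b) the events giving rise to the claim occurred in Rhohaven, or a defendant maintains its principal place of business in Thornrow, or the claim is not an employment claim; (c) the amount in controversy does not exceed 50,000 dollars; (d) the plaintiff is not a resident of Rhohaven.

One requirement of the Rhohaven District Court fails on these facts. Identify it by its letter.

The Rhohaven District Court:
  (a) The amount in controversy is 88,250 dollars, which meets the 20,000 dollars floor, so one alternative holds. Condition met.
  (b) The claim is a consumer claim, not an employment claim, so this disjunct is met. Met.
  (c) The amount in controversy is 88,250 dollars, above the 50,000 dollars ceiling. Condition not met.
  (d) The plaintiff resides in Velmont, which is not Rhohaven. Met.
Only condition (c) fails.

(c)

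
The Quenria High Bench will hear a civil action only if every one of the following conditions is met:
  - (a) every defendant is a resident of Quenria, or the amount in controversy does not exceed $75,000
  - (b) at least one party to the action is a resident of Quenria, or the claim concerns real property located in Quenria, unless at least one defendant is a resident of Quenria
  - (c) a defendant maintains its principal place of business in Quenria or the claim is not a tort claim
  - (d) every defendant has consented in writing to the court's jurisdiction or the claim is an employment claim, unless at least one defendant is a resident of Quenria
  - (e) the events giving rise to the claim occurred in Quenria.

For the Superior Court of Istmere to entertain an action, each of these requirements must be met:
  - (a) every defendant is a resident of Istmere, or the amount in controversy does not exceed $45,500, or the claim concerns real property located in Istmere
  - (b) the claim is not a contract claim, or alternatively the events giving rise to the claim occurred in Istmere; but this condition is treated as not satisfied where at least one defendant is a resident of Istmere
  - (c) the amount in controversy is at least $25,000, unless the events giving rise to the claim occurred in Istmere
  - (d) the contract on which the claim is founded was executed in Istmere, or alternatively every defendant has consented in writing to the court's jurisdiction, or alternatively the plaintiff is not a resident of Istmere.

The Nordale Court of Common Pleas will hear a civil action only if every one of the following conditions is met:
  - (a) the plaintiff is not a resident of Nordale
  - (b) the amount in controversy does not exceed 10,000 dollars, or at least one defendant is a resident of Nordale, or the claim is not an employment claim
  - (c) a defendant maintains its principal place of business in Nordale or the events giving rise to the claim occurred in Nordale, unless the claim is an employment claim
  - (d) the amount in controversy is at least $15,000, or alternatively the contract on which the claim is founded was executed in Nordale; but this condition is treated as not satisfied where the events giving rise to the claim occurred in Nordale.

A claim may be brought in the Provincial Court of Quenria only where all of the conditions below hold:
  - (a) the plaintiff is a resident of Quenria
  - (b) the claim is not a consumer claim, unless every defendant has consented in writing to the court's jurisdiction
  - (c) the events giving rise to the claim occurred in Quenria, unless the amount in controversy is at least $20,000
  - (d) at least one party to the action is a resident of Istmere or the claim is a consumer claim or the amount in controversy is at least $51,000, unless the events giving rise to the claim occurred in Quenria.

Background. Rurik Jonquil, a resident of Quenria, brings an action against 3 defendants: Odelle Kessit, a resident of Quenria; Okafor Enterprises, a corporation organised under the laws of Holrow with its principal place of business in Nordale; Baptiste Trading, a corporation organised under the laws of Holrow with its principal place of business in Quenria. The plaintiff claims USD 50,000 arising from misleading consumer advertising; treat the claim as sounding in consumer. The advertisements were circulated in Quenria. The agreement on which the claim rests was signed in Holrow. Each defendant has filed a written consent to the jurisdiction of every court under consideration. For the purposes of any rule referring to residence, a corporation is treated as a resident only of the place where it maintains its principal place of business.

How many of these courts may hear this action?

3

The Quenria High Bench:
  (a) The amount in controversy is $50,000, within the 75,000 dollars ceiling, so this disjunct is met. Condition met.
  (b) Rurik Jonquil resides in Quenria, so this disjunct is met. Condition met.
  (c) Baptiste Trading has its principal place of business in Quenria, so one alternative holds. Met.
  (d) Every defendant has filed written consent, which satisfies one of the alternatives. Satisfied.
  (e) The operative events occurred in Quenria. Met.
  → All conditions met; jurisdiction exists.
The Superior Court of Istmere:
  (a) The defendants reside as follows — Odelle Kessit in Quenria, Okafor Enterprises in Nordale, Baptiste Trading in Quenria — not all in Istmere; the amount in controversy is $50,000, above the 45,500 dollars ceiling; the claim does not concern real property — every alternative fails. Fails.
  (b) The claim is a consumer claim, not a contract claim, so one alternative holds. And the carve-out is inapplicable — no defendant resides in Istmere (they reside in Quenria, Nordale, Quenria). Met.
  (c) The amount in controversy is USD 50,000, which meets the USD 25,000 floor. Met.
  (d) Every defendant has filed written consent, which satisfies one of the alternatives. Condition met.
  → At least one condition fails; no jurisdiction.
The Nordale Court of Common Pleas:
  (a) The plaintiff resides in Quenria, which is not Nordale. Met.
  (b) Okafor Enterprises resides in Nordale, so this disjunct is met. Condition met.
  (c) Okafor Enterprises has its principal place of business in Nordale, so this disjunct is met. Satisfied.
  (d) The amount in controversy is USD 50,000, which meets the USD 15,000 floor, so one alternative holds. The carve-out does not apply: the operative events occurred in Quenria, not Nordale. Condition met.
  → The court has jurisdiction.
The Provincial Court of Quenria:
  (a) The plaintiff resides in Quenria. Satisfied.
  (b) The claim is a consumer claim. The proviso rescues it, though: every defendant has filed written consent. Satisfied.
  (c) The operative events occurred in Quenria. Condition met.
  (d) The claim is a consumer claim, so this disjunct is met. Satisfied.
  → All conditions met; jurisdiction exists.
Courts with jurisdiction: the Quenria High Bench, the Nordale Court of Common Pleas, the Provincial Court of Quenria — 3 in total.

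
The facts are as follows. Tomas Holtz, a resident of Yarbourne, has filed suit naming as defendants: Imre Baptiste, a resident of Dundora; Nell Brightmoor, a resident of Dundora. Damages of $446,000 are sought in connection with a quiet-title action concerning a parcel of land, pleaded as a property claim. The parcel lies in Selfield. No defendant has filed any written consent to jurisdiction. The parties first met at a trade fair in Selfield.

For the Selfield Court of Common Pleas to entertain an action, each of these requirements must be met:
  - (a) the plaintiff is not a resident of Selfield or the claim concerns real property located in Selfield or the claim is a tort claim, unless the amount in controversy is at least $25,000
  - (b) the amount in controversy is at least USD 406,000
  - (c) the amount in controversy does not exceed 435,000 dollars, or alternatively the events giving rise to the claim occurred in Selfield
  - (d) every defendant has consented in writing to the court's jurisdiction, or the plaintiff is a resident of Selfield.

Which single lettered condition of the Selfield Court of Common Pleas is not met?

(d)

The Selfield Court of Common Pleas:
  (a) The plaintiff resides in Yarbourne, which is not Selfield, so this disjunct is met. Condition met.
  (b) The amount in controversy is $446,000, which meets the USD 406,000 floor. Met.
  (c) The operative events occurred in Selfield — that alternative is enough. Satisfied.
  (d) No such written consent has been filed; the plaintiff resides in Yarbourne, not Selfield — none of the alternatives is met. Not met.
Only condition (d) fails.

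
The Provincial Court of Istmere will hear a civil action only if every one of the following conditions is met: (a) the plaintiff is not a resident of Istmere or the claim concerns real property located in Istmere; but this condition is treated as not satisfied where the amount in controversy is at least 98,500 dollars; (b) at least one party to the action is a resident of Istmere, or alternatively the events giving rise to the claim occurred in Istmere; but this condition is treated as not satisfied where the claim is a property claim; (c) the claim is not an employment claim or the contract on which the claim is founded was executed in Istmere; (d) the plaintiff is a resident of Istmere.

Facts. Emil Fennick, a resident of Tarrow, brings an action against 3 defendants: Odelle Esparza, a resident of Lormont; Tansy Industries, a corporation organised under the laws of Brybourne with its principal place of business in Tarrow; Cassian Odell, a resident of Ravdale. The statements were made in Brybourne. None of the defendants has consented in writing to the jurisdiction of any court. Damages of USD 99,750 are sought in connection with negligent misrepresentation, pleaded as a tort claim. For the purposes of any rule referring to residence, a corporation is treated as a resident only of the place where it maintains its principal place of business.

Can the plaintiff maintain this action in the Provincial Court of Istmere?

No

The Provincial Court of Istmere:
  (a) The plaintiff resides in Tarrow, which is not Istmere, so one alternative holds. But the carve-out bites: the amount in controversy is $99,750, which meets the USD 98,500 floor. Fails.
  (b) No party resides in Istmere; the operative events occurred in Brybourne, not Istmere — every alternative fails. Fails.
  (c) The claim is a tort claim, not an employment claim, so one alternative holds. Satisfied.
  (d) The plaintiff resides in Tarrow, not Istmere. Not satisfied.
  → Not every requirement is met — no jurisdiction.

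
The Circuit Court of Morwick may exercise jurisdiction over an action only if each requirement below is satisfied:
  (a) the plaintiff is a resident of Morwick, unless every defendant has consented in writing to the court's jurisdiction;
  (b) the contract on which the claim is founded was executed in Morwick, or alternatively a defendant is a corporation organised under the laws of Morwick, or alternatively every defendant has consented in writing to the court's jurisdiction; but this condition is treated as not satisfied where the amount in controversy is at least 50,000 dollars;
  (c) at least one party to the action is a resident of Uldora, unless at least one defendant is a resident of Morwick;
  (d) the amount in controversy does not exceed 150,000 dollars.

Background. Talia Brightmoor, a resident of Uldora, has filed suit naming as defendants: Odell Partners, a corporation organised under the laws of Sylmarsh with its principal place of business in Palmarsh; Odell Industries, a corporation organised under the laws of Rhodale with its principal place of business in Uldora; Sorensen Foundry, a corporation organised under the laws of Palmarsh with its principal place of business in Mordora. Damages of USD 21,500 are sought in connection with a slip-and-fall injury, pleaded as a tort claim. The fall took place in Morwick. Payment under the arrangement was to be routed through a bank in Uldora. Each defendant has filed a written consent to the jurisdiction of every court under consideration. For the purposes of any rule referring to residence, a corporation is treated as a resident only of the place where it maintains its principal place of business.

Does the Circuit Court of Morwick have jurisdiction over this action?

The Circuit Court of Morwick:
  (a) The plaintiff resides in Uldora, not Morwick. But every defendant has filed written consent, and the 'unless' clause therefore excuses the requirement. Met.
  (b) Every defendant has filed written consent, so one alternative holds. The carve-out does not apply: the amount in controversy is 21,500 dollars, below the USD 50,000 floor. Met.
  (c) Talia Brightmoor resides in Uldora. Condition met.
  (d) The amount in controversy is USD 21,500, within the USD 150,000 ceiling. Met.
  → All conditions met; jurisdiction exists.

Yes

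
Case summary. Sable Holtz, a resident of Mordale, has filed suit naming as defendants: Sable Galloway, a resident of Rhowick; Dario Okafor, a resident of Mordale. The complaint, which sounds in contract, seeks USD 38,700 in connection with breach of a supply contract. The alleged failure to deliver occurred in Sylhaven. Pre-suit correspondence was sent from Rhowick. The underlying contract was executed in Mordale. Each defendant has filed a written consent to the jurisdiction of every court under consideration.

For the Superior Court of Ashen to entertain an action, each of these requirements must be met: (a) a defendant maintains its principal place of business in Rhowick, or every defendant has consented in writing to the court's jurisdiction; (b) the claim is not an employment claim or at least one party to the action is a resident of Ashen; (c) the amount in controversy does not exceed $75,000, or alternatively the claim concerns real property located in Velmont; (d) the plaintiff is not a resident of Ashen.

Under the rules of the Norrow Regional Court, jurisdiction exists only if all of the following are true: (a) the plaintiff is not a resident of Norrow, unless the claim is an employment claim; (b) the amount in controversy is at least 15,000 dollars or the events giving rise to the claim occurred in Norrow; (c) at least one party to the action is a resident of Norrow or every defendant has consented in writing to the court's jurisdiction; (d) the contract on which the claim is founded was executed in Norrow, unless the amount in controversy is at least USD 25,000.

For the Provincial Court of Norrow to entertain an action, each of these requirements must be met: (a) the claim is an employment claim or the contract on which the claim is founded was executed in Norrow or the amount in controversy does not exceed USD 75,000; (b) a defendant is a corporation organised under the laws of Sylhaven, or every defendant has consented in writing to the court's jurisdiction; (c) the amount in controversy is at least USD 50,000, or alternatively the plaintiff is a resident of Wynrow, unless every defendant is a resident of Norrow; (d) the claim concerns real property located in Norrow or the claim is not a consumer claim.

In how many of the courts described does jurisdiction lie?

The Superior Court of Ashen:
  (a) Every defendant has filed written consent, so this disjunct is met. Condition met.
  (b) The claim is a contract claim, not an employment claim, which satisfies one of the alternatives. Condition met.
  (c) The amount in controversy is $38,700, within the USD 75,000 ceiling, so one alternative holds. Condition met.
  (d) The plaintiff resides in Mordale, which is not Ashen. Condition met.
  → Jurisdiction lies.
The Norrow Regional Court:
  (a) The plaintiff resides in Mordale, which is not Norrow. Met.
  (b) The amount in controversy is USD 38,700, which meets the 15,000 dollars floor, so one alternative holds. Condition met.
  (c) Every defendant has filed written consent, which satisfies one of the alternatives. Satisfied.
  (d) The contract was executed in Mordale, not Norrow. However, the amount in controversy is 38,700 dollars, which meets the USD 25,000 floor, so the 'unless' proviso supplies this condition. Condition met.
  → All conditions met; jurisdiction exists.
The Provincial Court of Norrow:
  (a) The amount in controversy is USD 38,700, within the USD 75,000 ceiling — that alternative is enough. Met.
  (b) Every defendant has filed written consent, which satisfies one of the alternatives. Condition met.
  (c) The amount in controversy is $38,700, below the USD 50,000 floor; the plaintiff resides in Mordale, not Wynrow — no alternative holds. The proviso offers no rescue either, since the defendants reside as follows — Sable Galloway in Rhowick, Dario Okafor in Mordale — not all in Norrow. Not satisfied.
  (d) The claim is a contract claim, not a consumer claim, which satisfies one of the alternatives. Satisfied.
  → No jurisdiction.
Courts with jurisdiction: the Superior Court of Ashen, the Norrow Regional Court — 2 in total.

2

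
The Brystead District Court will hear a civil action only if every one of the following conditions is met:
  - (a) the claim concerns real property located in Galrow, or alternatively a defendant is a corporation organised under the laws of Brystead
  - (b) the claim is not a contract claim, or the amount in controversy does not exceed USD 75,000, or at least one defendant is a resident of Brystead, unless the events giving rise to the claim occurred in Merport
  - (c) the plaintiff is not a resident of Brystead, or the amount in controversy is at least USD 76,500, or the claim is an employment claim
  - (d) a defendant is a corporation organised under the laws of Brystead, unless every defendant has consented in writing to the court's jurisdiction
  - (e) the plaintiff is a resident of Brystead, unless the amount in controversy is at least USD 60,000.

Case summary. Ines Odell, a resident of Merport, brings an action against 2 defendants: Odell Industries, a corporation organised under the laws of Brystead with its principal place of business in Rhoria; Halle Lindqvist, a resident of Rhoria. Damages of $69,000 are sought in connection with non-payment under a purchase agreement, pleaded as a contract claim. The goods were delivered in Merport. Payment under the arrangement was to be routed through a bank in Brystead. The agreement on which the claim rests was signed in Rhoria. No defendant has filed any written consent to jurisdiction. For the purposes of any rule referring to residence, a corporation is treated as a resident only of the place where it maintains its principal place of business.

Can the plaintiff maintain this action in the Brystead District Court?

Yes

The Brystead District Court:
  (a) Odell Industries is organised under the laws of Brystead, which satisfies one of the alternatives. Met.
  (b) The amount in controversy is 69,000 dollars, within the 75,000 dollars ceiling — that alternative is enough. Satisfied.
  (c) The plaintiff resides in Merport, which is not Brystead, so this disjunct is met. Condition met.
  (d) Odell Industries is organised under the laws of Brystead. Met.
  (e) The plaintiff resides in Merport, not Brystead. The proviso rescues it, though: the amount in controversy is $69,000, which meets the 60,000 dollars floor. Condition met.
  → The court has jurisdiction.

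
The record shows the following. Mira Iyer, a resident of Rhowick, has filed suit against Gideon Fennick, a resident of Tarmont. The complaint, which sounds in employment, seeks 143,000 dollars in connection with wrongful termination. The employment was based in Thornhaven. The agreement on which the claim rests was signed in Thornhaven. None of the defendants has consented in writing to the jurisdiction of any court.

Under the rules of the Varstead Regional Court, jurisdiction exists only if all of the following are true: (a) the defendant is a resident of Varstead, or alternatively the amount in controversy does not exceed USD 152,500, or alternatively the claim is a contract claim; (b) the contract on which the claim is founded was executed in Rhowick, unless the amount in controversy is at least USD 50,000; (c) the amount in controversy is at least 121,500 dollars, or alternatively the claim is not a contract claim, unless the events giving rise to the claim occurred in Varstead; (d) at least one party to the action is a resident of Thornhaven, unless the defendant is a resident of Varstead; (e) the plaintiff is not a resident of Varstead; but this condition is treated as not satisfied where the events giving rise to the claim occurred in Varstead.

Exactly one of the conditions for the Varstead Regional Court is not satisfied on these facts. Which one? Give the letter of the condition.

The Varstead Regional Court:
  (a) The amount in controversy is USD 143,000, within the 152,500 dollars ceiling — that alternative is enough. Satisfied.
  (b) The contract was executed in Thornhaven, not Rhowick. The proviso rescues it, though: the amount in controversy is 143,000 dollars, which meets the 50,000 dollars floor. Satisfied.
  (c) The amount in controversy is USD 143,000, which meets the USD 121,500 floor — that alternative is enough. Satisfied.
  (d) No party resides in Thornhaven. And the defendant resides in Tarmont, not Varstead, so the proviso does not save it. Not satisfied.
  (e) The plaintiff resides in Rhowick, which is not Varstead. And the carve-out is inapplicable — the operative events occurred in Thornhaven, not Varstead. Condition met.
Only condition (d) fails.

(d)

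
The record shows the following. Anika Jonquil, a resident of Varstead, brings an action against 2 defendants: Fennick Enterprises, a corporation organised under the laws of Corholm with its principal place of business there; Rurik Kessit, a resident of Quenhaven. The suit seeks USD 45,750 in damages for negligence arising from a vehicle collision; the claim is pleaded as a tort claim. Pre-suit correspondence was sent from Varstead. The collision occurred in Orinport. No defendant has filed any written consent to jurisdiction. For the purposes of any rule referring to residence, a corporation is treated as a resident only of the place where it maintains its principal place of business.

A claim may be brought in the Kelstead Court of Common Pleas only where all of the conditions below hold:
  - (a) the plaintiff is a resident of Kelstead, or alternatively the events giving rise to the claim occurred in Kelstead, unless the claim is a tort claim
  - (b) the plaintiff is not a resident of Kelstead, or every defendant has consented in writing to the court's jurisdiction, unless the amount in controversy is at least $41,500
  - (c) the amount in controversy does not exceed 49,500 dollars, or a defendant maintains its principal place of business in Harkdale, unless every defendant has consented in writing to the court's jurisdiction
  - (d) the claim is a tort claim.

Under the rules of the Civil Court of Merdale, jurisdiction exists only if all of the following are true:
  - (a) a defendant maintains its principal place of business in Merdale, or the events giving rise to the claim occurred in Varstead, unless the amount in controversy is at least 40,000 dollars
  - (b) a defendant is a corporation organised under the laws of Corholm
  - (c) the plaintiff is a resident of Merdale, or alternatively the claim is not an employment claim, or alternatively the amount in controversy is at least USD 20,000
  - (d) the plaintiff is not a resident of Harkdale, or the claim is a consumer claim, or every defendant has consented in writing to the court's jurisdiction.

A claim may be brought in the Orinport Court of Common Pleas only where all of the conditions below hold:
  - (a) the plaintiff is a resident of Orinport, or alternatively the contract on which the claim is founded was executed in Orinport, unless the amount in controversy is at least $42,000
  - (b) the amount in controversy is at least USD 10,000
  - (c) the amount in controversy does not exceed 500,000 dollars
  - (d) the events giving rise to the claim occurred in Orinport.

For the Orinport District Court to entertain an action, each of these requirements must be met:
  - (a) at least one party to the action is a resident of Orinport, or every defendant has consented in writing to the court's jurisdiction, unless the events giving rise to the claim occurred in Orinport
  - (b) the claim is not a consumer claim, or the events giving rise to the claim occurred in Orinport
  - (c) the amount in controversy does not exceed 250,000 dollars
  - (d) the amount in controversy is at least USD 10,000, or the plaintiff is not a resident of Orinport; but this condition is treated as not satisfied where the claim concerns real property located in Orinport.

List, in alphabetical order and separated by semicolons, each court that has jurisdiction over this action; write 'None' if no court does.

the Civil Court of Merdale; the Kelstead Court of Common Pleas; the Orinport Court of Common Pleas; the Orinport District Court

The Kelstead Court of Common Pleas:
  (a) The plaintiff resides in Varstead, not Kelstead; the operative events occurred in Orinport, not Kelstead — every alternative fails. However, the claim is a tort claim, so the 'unless' proviso supplies this condition. Condition met.
  (b) The plaintiff resides in Varstead, which is not Kelstead, so this disjunct is met. Met.
  (c) The amount in controversy is USD 45,750, within the USD 49,500 ceiling — that alternative is enough. Met.
  (d) The claim is a tort claim. Condition met.
  → Jurisdiction lies.
The Civil Court of Merdale:
  (a) The corporate defendant(s) have their principal place of business in Corholm, not Merdale; the operative events occurred in Orinport, not Varstead — every alternative fails. The proviso rescues it, though: the amount in controversy is $45,750, which meets the $40,000 floor. Satisfied.
  (b) Fennick Enterprises is organised under the laws of Corholm. Condition met.
  (c) The claim is a tort claim, not an employment claim, which satisfies one of the alternatives. Condition met.
  (d) The plaintiff resides in Varstead, which is not Harkdale, so one alternative holds. Satisfied.
  → The court has jurisdiction.
The Orinport Court of Common Pleas:
  (a) The plaintiff resides in Varstead, not Orinport; no contract (and hence no place of execution) is alleged — every alternative fails. But the amount in controversy is $45,750, which meets the USD 42,000 floor, and the 'unless' clause therefore excuses the requirement. Met.
  (b) The amount in controversy is $45,750, which meets the $10,000 floor. Met.
  (c) The amount in controversy is 45,750 dollars, within the USD 500,000 ceiling. Satisfied.
  (d) The operative events occurred in Orinport. Condition met.
  → Every requirement is satisfied — jurisdiction.
The Orinport District Court:
  (a) No party resides in Orinport; no such written consent has been filed — every alternative fails. However, the operative events occurred in Orinport, so the 'unless' proviso supplies this condition. Met.
  (b) The claim is a tort claim, not a consumer claim, so this disjunct is met. Satisfied.
  (c) The amount in controversy is $45,750, within the 250,000 dollars ceiling. Met.
  (d) The amount in controversy is 45,750 dollars, which meets the USD 10,000 floor, so one alternative holds. The exception is not triggered, since the claim does not concern real property. Satisfied.
  → The court has jurisdiction.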